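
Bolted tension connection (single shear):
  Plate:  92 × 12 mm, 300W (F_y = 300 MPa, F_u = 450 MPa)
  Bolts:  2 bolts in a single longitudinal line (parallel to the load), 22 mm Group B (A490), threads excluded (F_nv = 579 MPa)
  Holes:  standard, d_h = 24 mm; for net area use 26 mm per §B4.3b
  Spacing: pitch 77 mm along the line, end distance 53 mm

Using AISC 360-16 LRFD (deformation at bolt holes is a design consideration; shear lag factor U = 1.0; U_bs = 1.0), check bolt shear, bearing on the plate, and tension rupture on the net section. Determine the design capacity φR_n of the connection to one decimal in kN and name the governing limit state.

Bolt shear: A_b = π(22)²/4 = 380.13 mm². φR_n = 0.75 × 579 × 380.13 × 2 × 1 = 330.1 kN.
Bearing (12 mm plate, F_u = 450 MPa): end bolts L_c = 53 − 24/2 = 41, R_n = min(1.2×41×12×450, 2.4×22×12×450) = 265.68 kN/bolt; interior L_c = 77 − 24 = 53, R_n = 285.12 kN/bolt. φR_n = 0.75 × (1×265.68 + 1×285.12) = 413.1 kN.
Tension rupture (net): A_n = (92 − 1×26)×12 = 792 mm² (U = 1.0, A_e = A_n). φR_n = 0.75 × 450 × 792 = 267.3 kN.
Governing: min(330.1, 413.1, 267.3) = 267.3 kN → net-section rupture.

267.3 kN (net-section rupture governs)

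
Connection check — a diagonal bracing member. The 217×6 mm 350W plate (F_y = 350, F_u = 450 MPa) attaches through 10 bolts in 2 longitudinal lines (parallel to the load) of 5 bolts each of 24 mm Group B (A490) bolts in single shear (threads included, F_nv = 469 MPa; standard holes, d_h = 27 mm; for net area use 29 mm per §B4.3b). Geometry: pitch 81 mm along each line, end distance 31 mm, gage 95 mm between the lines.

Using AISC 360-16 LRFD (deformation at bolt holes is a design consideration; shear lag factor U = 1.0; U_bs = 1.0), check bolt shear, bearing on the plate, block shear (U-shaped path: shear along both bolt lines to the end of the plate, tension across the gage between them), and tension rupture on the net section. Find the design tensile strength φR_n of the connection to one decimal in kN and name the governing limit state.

322.0 kN (net-section rupture governs)

Bolt shear: A_b = π(24)²/4 = 452.39 mm². φR_n = 0.75 × 469 × 452.39 × 10 × 1 = 1591.3 kN.
Bearing (6 mm plate, F_u = 450 MPa): end bolts L_c = 31 − 27/2 = 17.5, R_n = min(1.2×17.5×6×450, 2.4×24×6×450) = 56.7 kN/bolt; interior L_c = 81 − 27 = 54, R_n = 155.52 kN/bolt. φR_n = 0.75 × (2×56.7 + 8×155.52) = 1018.2 kN.
Block shear: shear path 2×[31+4×81] = 2×355 mm, A_gv = 4260, A_nv = 2×(355 − 4.5×29)×6 = 2694 mm²; tension across gage: (95 − 1×29)×6 = 396 mm². R_n = min(0.6×450×2694, 0.6×350×4260) + 1.0×450×396 = min(727.38, 894.6) + 178.2 = 905.58 kN. φR_n = 0.75 × 905.58 = 679.2 kN.
Tension rupture (net): A_n = (217 − 2×29)×6 = 954 mm² (U = 1.0, A_e = A_n). φR_n = 0.75 × 450 × 954 = 322.0 kN.
Governing: min(1591.3, 1018.2, 679.2, 322.0) = 322.0 kN → net-section rupture.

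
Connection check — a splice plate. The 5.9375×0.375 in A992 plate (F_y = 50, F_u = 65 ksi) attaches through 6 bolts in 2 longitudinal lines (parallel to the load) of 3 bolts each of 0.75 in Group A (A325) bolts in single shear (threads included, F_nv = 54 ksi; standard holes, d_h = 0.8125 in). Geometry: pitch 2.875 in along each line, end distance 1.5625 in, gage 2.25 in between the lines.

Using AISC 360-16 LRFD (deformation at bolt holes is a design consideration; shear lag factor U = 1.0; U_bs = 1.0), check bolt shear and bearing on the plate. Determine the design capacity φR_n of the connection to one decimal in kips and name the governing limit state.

Bolt shear: A_b = π(0.75)²/4 = 0.44179 in². φR_n = 0.75 × 54 × 0.44179 × 6 × 1 = 107.4 kips.
Bearing (0.375 in plate, F_u = 65 ksi): end bolts L_c = 1.5625 − 0.8125/2 = 1.15625, R_n = min(1.2×1.15625×0.375×65, 2.4×0.75×0.375×65) = 33.82 kips/bolt; interior L_c = 2.875 − 0.8125 = 2.0625, R_n = 43.875 kips/bolt. φR_n = 0.75 × (2×33.82 + 4×43.875) = 182.4 kips.
Governing: min(107.4, 182.4) = 107.4 kips → bolt shear.

107.4 kips (bolt shear governs)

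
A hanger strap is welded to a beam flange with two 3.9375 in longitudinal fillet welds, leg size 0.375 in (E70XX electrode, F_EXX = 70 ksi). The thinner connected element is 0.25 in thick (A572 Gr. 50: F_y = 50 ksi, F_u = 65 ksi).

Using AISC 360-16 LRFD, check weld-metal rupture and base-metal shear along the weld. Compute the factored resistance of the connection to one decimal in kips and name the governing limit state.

Weld metal: throat = 0.707×0.375 = 0.26513 in, L = 2×3.9375 = 7.875 in. φR_n = 0.75 × 0.6 × 70 × 0.26513 × 7.875 = 65.8 kips.
Base metal shear (0.25 in plate): yield φR_n = 1.0×0.6×50×0.25×7.875 = 59.1 kips; rupture φR_n = 0.75×0.6×65×0.25×7.875 = 57.6 kips; take 57.6 kips (rupture).
Governing: min(65.8, 57.6) = 57.6 kips → base-metal shear.

57.6 kips (base-metal shear governs)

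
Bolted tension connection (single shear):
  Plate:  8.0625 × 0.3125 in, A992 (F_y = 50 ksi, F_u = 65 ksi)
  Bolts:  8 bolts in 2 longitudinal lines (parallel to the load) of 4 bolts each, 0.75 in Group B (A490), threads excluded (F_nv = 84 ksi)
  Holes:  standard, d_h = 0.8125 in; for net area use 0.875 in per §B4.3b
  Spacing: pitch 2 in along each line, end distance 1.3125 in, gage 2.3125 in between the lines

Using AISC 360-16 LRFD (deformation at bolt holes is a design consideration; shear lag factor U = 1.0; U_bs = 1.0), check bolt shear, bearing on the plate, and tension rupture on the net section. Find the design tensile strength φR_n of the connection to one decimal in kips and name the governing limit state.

Bolt shear: A_b = π(0.75)²/4 = 0.44179 in². φR_n = 0.75 × 84 × 0.44179 × 8 × 1 = 222.7 kips.
Bearing (0.3125 in plate, F_u = 65 ksi): end bolts L_c = 1.3125 − 0.8125/2 = 0.90625, R_n = min(1.2×0.90625×0.3125×65, 2.4×0.75×0.3125×65) = 22.09 kips/bolt; interior L_c = 2 − 0.8125 = 1.1875, R_n = 28.945 kips/bolt. φR_n = 0.75 × (2×22.09 + 6×28.945) = 163.4 kips.
Tension rupture (net): A_n = (8.0625 − 2×0.875)×0.3125 = 1.9727 in² (U = 1.0, A_e = A_n). φR_n = 0.75 × 65 × 1.9727 = 96.2 kips.
Governing: min(222.7, 163.4, 96.2) = 96.2 kips → net-section rupture.

96.2 kips (net-section rupture governs)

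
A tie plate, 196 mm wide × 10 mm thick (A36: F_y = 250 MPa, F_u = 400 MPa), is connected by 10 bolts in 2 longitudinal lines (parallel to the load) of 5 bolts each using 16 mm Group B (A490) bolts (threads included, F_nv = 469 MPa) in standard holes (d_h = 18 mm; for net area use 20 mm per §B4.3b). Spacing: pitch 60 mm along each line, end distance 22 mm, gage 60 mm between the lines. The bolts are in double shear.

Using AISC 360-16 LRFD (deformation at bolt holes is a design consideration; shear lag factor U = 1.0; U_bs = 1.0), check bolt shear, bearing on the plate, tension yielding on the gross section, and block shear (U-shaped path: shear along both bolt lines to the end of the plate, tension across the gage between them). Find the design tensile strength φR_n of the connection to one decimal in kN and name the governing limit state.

441.0 kN (gross-section yield governs)

Bolt shear: A_b = π(16)²/4 = 201.06 mm². φR_n = 0.75 × 469 × 201.06 × 10 × 2 = 1414.5 kN.
Bearing (10 mm plate, F_u = 400 MPa): end bolts L_c = 22 − 18/2 = 13, R_n = min(1.2×13×10×400, 2.4×16×10×400) = 62.4 kN/bolt; interior L_c = 60 − 18 = 42, R_n = 153.6 kN/bolt. φR_n = 0.75 × (2×62.4 + 8×153.6) = 1015.2 kN.
Tension yield (gross): A_g = 196×10 = 1960 mm². φR_n = 0.90 × 250 × 1960 = 441.0 kN.
Block shear: shear path 2×[22+4×60] = 2×262 mm, A_gv = 5240, A_nv = 2×(262 − 4.5×20)×10 = 3440 mm²; tension across gage: (60 − 1×20)×10 = 400 mm². R_n = min(0.6×400×3440, 0.6×250×5240) + 1.0×400×400 = min(825.6, 786) + 160 = 946 kN. φR_n = 0.75 × 946 = 709.5 kN.
Governing: min(1414.5, 1015.2, 441.0, 709.5) = 441.0 kN → gross-section yield.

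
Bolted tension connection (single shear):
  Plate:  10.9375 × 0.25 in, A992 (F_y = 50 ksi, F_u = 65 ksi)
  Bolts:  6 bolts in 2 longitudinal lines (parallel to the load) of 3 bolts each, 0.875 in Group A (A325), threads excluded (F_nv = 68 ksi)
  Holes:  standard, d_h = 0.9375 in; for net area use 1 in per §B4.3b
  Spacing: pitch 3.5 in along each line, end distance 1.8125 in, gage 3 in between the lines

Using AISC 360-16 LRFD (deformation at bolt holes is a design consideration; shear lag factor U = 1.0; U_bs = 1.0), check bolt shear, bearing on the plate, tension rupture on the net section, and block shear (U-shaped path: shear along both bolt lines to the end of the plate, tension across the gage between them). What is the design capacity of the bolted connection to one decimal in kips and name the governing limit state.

108.9 kips (net-section rupture governs)

Bolt shear: A_b = π(0.875)²/4 = 0.60132 in². φR_n = 0.75 × 68 × 0.60132 × 6 × 1 = 184.0 kips.
Bearing (0.25 in plate, F_u = 65 ksi): end bolts L_c = 1.8125 − 0.9375/2 = 1.34375, R_n = min(1.2×1.34375×0.25×65, 2.4×0.875×0.25×65) = 26.203 kips/bolt; interior L_c = 3.5 − 0.9375 = 2.5625, R_n = 34.125 kips/bolt. φR_n = 0.75 × (2×26.203 + 4×34.125) = 141.7 kips.
Tension rupture (net): A_n = (10.9375 − 2×1)×0.25 = 2.2344 in² (U = 1.0, A_e = A_n). φR_n = 0.75 × 65 × 2.2344 = 108.9 kips.
Block shear: shear path 2×[1.8125+2×3.5] = 2×8.8125 in, A_gv = 4.4063, A_nv = 2×(8.8125 − 2.5×1)×0.25 = 3.1563 in²; tension across gage: (3 − 1×1)×0.25 = 0.5 in². R_n = min(0.6×65×3.1563, 0.6×50×4.4063) + 1.0×65×0.5 = min(123.1, 132.19) + 32.5 = 155.6 kips. φR_n = 0.75 × 155.6 = 116.7 kips.
Governing: min(184.0, 141.7, 108.9, 116.7) = 108.9 kips → net-section rupture.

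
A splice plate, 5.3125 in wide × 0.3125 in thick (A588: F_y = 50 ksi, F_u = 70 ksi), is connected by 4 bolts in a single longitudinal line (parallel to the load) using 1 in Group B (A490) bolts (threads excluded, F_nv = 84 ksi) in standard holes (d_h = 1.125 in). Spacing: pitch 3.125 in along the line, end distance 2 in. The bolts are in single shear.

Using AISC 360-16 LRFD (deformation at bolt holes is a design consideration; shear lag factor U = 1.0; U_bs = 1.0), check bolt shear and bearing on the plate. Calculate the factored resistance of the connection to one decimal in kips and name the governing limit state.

Bolt shear: A_b = π(1)²/4 = 0.7854 in². φR_n = 0.75 × 84 × 0.7854 × 4 × 1 = 197.9 kips.
Bearing (0.3125 in plate, F_u = 70 ksi): end bolts L_c = 2 − 1.125/2 = 1.4375, R_n = min(1.2×1.4375×0.3125×70, 2.4×1×0.3125×70) = 37.734 kips/bolt; interior L_c = 3.125 − 1.125 = 2, R_n = 52.5 kips/bolt. φR_n = 0.75 × (1×37.734 + 3×52.5) = 146.4 kips.
Governing: min(197.9, 146.4) = 146.4 kips → bearing.

146.4 kips (bearing governs)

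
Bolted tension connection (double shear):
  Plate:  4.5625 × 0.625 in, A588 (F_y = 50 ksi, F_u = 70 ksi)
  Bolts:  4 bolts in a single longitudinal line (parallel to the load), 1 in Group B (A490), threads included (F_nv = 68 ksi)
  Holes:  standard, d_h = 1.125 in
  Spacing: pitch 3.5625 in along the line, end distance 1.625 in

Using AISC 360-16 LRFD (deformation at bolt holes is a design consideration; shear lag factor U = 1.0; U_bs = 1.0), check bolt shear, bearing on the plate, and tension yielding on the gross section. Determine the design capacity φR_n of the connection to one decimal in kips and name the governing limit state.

128.3 kips (gross-section yield governs)

Bolt shear: A_b = π(1)²/4 = 0.7854 in². φR_n = 0.75 × 68 × 0.7854 × 4 × 2 = 320.4 kips.
Bearing (0.625 in plate, F_u = 70 ksi): end bolts L_c = 1.625 − 1.125/2 = 1.0625, R_n = min(1.2×1.0625×0.625×70, 2.4×1×0.625×70) = 55.781 kips/bolt; interior L_c = 3.5625 − 1.125 = 2.4375, R_n = 105 kips/bolt. φR_n = 0.75 × (1×55.781 + 3×105) = 278.1 kips.
Tension yield (gross): A_g = 4.5625×0.625 = 2.8516 in². φR_n = 0.90 × 50 × 2.8516 = 128.3 kips.
Governing: min(320.4, 278.1, 128.3) = 128.3 kips → gross-section yield.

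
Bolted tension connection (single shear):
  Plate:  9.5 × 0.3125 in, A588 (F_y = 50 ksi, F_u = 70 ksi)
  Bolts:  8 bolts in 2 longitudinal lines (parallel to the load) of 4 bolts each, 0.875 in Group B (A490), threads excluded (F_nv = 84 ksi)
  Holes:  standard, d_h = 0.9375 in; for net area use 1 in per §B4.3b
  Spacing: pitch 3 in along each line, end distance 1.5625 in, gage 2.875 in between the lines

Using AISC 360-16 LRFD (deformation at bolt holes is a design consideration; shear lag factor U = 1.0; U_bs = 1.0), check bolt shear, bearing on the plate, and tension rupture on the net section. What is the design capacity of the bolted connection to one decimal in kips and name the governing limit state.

123.0 kips (net-section rupture governs)

Bolt shear: A_b = π(0.875)²/4 = 0.60132 in². φR_n = 0.75 × 84 × 0.60132 × 8 × 1 = 303.1 kips.
Bearing (0.3125 in plate, F_u = 70 ksi): end bolts L_c = 1.5625 − 0.9375/2 = 1.09375, R_n = min(1.2×1.09375×0.3125×70, 2.4×0.875×0.3125×70) = 28.711 kips/bolt; interior L_c = 3 − 0.9375 = 2.0625, R_n = 45.938 kips/bolt. φR_n = 0.75 × (2×28.711 + 6×45.938) = 249.8 kips.
Tension rupture (net): A_n = (9.5 − 2×1)×0.3125 = 2.3438 in² (U = 1.0, A_e = A_n). φR_n = 0.75 × 70 × 2.3438 = 123.0 kips.
Governing: min(303.1, 249.8, 123.0) = 123.0 kips → net-section rupture.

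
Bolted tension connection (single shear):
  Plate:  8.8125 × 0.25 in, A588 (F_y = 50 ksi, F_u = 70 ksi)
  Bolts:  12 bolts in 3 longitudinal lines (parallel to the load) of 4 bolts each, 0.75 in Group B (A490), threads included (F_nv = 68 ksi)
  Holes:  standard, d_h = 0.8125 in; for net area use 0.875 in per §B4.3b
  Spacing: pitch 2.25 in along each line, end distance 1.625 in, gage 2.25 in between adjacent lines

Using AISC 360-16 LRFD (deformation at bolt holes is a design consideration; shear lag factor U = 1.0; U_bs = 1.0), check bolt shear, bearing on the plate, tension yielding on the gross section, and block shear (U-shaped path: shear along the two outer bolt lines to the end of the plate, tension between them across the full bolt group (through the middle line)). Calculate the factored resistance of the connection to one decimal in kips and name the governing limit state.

99.1 kips (gross-section yield governs)

Bolt shear: A_b = π(0.75)²/4 = 0.44179 in². φR_n = 0.75 × 68 × 0.44179 × 12 × 1 = 270.4 kips.
Bearing (0.25 in plate, F_u = 70 ksi): end bolts L_c = 1.625 − 0.8125/2 = 1.21875, R_n = min(1.2×1.21875×0.25×70, 2.4×0.75×0.25×70) = 25.594 kips/bolt; interior L_c = 2.25 − 0.8125 = 1.4375, R_n = 30.188 kips/bolt. φR_n = 0.75 × (3×25.594 + 9×30.188) = 261.4 kips.
Tension yield (gross): A_g = 8.8125×0.25 = 2.2031 in². φR_n = 0.90 × 50 × 2.2031 = 99.1 kips.
Block shear: shear path 2×[1.625+3×2.25] = 2×8.375 in, A_gv = 4.1875, A_nv = 2×(8.375 − 3.5×0.875)×0.25 = 2.6563 in²; tension across gage: (4.5 − 2×0.875)×0.25 = 0.6875 in². R_n = min(0.6×70×2.6563, 0.6×50×4.1875) + 1.0×70×0.6875 = min(111.56, 125.63) + 48.125 = 159.69 kips. φR_n = 0.75 × 159.69 = 119.8 kips.
Governing: min(270.4, 261.4, 99.1, 119.8) = 99.1 kips → gross-section yield.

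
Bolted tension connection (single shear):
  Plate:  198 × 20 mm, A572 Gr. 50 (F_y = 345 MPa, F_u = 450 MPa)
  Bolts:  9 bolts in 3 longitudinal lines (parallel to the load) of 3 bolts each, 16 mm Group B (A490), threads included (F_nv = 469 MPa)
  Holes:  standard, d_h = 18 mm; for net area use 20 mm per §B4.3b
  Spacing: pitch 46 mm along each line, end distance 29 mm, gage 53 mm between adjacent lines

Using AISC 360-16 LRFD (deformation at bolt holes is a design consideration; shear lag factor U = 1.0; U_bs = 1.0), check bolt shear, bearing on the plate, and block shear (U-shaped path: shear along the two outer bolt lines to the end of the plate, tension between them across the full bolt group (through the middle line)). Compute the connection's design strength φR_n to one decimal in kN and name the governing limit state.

Bolt shear: A_b = π(16)²/4 = 201.06 mm². φR_n = 0.75 × 469 × 201.06 × 9 × 1 = 636.5 kN.
Bearing (20 mm plate, F_u = 450 MPa): end bolts L_c = 29 − 18/2 = 20, R_n = min(1.2×20×20×450, 2.4×16×20×450) = 216 kN/bolt; interior L_c = 46 − 18 = 28, R_n = 302.4 kN/bolt. φR_n = 0.75 × (3×216 + 6×302.4) = 1846.8 kN.
Block shear: shear path 2×[29+2×46] = 2×121 mm, A_gv = 4840, A_nv = 2×(121 − 2.5×20)×20 = 2840 mm²; tension across gage: (106 − 2×20)×20 = 1320 mm². R_n = min(0.6×450×2840, 0.6×345×4840) + 1.0×450×1320 = min(766.8, 1001.9) + 594 = 1360.8 kN. φR_n = 0.75 × 1360.8 = 1020.6 kN.
Governing: min(636.5, 1846.8, 1020.6) = 636.5 kN → bolt shear.

636.5 kN (bolt shear governs)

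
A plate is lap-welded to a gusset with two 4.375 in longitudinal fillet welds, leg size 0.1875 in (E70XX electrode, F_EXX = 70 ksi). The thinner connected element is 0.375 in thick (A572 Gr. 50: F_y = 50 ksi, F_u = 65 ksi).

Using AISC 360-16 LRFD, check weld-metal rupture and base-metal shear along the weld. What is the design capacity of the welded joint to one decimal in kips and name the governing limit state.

Weld metal: throat = 0.707×0.1875 = 0.13256 in, L = 2×4.375 = 8.75 in. φR_n = 0.75 × 0.6 × 70 × 0.13256 × 8.75 = 36.5 kips.
Base metal shear (0.375 in plate): yield φR_n = 1.0×0.6×50×0.375×8.75 = 98.4 kips; rupture φR_n = 0.75×0.6×65×0.375×8.75 = 96.0 kips; take 96.0 kips (rupture).
Governing: min(36.5, 96.0) = 36.5 kips → weld metal.

36.5 kips (weld metal governs)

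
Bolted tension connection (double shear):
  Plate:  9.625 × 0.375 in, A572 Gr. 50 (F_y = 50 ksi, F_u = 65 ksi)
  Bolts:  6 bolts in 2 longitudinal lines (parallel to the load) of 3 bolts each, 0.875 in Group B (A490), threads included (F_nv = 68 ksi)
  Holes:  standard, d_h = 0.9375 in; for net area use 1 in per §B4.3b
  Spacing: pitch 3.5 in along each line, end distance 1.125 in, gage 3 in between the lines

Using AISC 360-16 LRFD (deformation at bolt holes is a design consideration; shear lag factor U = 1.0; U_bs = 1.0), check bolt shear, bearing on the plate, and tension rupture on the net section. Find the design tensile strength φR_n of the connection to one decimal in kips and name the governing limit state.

139.4 kips (net-section rupture governs)

Bolt shear: A_b = π(0.875)²/4 = 0.60132 in². φR_n = 0.75 × 68 × 0.60132 × 6 × 2 = 368.0 kips.
Bearing (0.375 in plate, F_u = 65 ksi): end bolts L_c = 1.125 − 0.9375/2 = 0.65625, R_n = min(1.2×0.65625×0.375×65, 2.4×0.875×0.375×65) = 19.195 kips/bolt; interior L_c = 3.5 − 0.9375 = 2.5625, R_n = 51.188 kips/bolt. φR_n = 0.75 × (2×19.195 + 4×51.188) = 182.4 kips.
Tension rupture (net): A_n = (9.625 − 2×1)×0.375 = 2.8594 in² (U = 1.0, A_e = A_n). φR_n = 0.75 × 65 × 2.8594 = 139.4 kips.
Governing: min(368.0, 182.4, 139.4) = 139.4 kips → net-section rupture.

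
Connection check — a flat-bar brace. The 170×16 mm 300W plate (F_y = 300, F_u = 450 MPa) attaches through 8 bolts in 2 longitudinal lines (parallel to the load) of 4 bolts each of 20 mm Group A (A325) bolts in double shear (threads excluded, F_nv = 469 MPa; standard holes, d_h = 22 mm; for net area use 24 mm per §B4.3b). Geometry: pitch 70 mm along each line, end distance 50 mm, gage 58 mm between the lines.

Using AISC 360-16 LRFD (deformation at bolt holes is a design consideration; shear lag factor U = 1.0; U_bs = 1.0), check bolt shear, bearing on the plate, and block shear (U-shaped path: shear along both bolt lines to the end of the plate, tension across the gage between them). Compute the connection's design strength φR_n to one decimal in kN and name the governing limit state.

1306.8 kN (block shear governs)

Bolt shear: A_b = π(20)²/4 = 314.16 mm². φR_n = 0.75 × 469 × 314.16 × 8 × 2 = 1768.1 kN.
Bearing (16 mm plate, F_u = 450 MPa): end bolts L_c = 50 − 22/2 = 39, R_n = min(1.2×39×16×450, 2.4×20×16×450) = 336.96 kN/bolt; interior L_c = 70 − 22 = 48, R_n = 345.6 kN/bolt. φR_n = 0.75 × (2×336.96 + 6×345.6) = 2060.6 kN.
Block shear: shear path 2×[50+3×70] = 2×260 mm, A_gv = 8320, A_nv = 2×(260 − 3.5×24)×16 = 5632 mm²; tension across gage: (58 − 1×24)×16 = 544 mm². R_n = min(0.6×450×5632, 0.6×300×8320) + 1.0×450×544 = min(1520.6, 1497.6) + 244.8 = 1742.4 kN. φR_n = 0.75 × 1742.4 = 1306.8 kN.
Governing: min(1768.1, 2060.6, 1306.8) = 1306.8 kN → block shear.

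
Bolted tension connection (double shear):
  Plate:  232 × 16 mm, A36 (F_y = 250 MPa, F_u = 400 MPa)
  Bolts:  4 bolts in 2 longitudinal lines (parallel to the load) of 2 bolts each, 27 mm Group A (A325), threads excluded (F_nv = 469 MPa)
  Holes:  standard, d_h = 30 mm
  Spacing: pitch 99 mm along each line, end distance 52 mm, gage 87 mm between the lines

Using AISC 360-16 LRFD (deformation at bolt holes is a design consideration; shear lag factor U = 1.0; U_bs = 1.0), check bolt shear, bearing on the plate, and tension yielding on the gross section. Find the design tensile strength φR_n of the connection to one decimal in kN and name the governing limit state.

835.2 kN (gross-section yield governs)

Bolt shear: A_b = π(27)²/4 = 572.56 mm². φR_n = 0.75 × 469 × 572.56 × 4 × 2 = 1611.2 kN.
Bearing (16 mm plate, F_u = 400 MPa): end bolts L_c = 52 − 30/2 = 37, R_n = min(1.2×37×16×400, 2.4×27×16×400) = 284.16 kN/bolt; interior L_c = 99 − 30 = 69, R_n = 414.72 kN/bolt. φR_n = 0.75 × (2×284.16 + 2×414.72) = 1048.3 kN.
Tension yield (gross): A_g = 232×16 = 3712 mm². φR_n = 0.90 × 250 × 3712 = 835.2 kN.
Governing: min(1611.2, 1048.3, 835.2) = 835.2 kN → gross-section yield.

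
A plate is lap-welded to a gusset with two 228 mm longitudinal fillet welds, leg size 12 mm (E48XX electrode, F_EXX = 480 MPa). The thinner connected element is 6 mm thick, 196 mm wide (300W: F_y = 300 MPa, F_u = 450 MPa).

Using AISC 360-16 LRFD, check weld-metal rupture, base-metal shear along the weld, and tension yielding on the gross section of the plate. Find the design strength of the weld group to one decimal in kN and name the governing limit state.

Weld metal: throat = 0.707×12 = 8.484 mm, L = 2×228 = 456 mm. φR_n = 0.75 × 0.6 × 480 × 8.484 × 456 = 835.6 kN.
Base metal shear (6 mm plate): yield φR_n = 1.0×0.6×300×6×456 = 492.5 kN; rupture φR_n = 0.75×0.6×450×6×456 = 554.0 kN; take 492.5 kN (yield).
Tension yield (gross): A_g = 196×6 = 1176 mm². φR_n = 0.90 × 300 × 1176 = 317.5 kN.
Governing: min(835.6, 492.5, 317.5) = 317.5 kN → gross-section yield.

317.5 kN (gross-section yield governs)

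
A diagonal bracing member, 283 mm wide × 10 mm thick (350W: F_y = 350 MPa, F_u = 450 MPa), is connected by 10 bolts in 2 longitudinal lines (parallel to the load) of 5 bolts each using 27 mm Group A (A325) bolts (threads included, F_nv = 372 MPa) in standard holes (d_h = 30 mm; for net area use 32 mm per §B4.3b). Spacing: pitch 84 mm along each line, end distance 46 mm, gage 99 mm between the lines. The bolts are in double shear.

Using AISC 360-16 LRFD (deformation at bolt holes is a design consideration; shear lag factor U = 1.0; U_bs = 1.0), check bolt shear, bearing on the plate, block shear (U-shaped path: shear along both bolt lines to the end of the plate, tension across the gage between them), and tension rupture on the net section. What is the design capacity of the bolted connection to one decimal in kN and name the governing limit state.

Bolt shear: A_b = π(27)²/4 = 572.56 mm². φR_n = 0.75 × 372 × 572.56 × 10 × 2 = 3194.9 kN.
Bearing (10 mm plate, F_u = 450 MPa): end bolts L_c = 46 − 30/2 = 31, R_n = min(1.2×31×10×450, 2.4×27×10×450) = 167.4 kN/bolt; interior L_c = 84 − 30 = 54, R_n = 291.6 kN/bolt. φR_n = 0.75 × (2×167.4 + 8×291.6) = 2000.7 kN.
Block shear: shear path 2×[46+4×84] = 2×382 mm, A_gv = 7640, A_nv = 2×(382 − 4.5×32)×10 = 4760 mm²; tension across gage: (99 − 1×32)×10 = 670 mm². R_n = min(0.6×450×4760, 0.6×350×7640) + 1.0×450×670 = min(1285.2, 1604.4) + 301.5 = 1586.7 kN. φR_n = 0.75 × 1586.7 = 1190.0 kN.
Tension rupture (net): A_n = (283 − 2×32)×10 = 2190 mm² (U = 1.0, A_e = A_n). φR_n = 0.75 × 450 × 2190 = 739.1 kN.
Governing: min(3194.9, 2000.7, 1190.0, 739.1) = 739.1 kN → net-section rupture.

739.1 kN (net-section rupture governs)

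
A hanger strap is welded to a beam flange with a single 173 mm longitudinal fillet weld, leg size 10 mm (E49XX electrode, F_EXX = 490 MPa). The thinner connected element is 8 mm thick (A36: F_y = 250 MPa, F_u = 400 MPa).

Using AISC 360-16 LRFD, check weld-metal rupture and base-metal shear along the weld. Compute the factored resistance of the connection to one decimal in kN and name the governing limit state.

207.6 kN (base-metal shear governs)

Weld metal: throat = 0.707×10 = 7.07 mm, L = 173 mm. φR_n = 0.75 × 0.6 × 490 × 7.07 × 173 = 269.7 kN.
Base metal shear (8 mm plate): yield φR_n = 1.0×0.6×250×8×173 = 207.6 kN; rupture φR_n = 0.75×0.6×400×8×173 = 249.1 kN; take 207.6 kN (yield).
Governing: min(269.7, 207.6) = 207.6 kN → base-metal shear.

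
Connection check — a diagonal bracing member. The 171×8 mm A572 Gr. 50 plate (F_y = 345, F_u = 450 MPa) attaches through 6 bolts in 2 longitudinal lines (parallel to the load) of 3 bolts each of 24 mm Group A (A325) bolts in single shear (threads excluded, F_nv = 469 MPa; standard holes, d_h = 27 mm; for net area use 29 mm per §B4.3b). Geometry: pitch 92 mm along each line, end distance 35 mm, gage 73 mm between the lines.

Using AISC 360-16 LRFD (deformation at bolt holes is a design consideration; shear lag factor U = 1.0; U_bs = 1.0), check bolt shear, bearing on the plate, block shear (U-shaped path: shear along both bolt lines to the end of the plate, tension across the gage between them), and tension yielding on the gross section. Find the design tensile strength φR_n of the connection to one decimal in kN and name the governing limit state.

Bolt shear: A_b = π(24)²/4 = 452.39 mm². φR_n = 0.75 × 469 × 452.39 × 6 × 1 = 954.8 kN.
Bearing (8 mm plate, F_u = 450 MPa): end bolts L_c = 35 − 27/2 = 21.5, R_n = min(1.2×21.5×8×450, 2.4×24×8×450) = 92.88 kN/bolt; interior L_c = 92 − 27 = 65, R_n = 207.36 kN/bolt. φR_n = 0.75 × (2×92.88 + 4×207.36) = 761.4 kN.
Block shear: shear path 2×[35+2×92] = 2×219 mm, A_gv = 3504, A_nv = 2×(219 − 2.5×29)×8 = 2344 mm²; tension across gage: (73 − 1×29)×8 = 352 mm². R_n = min(0.6×450×2344, 0.6×345×3504) + 1.0×450×352 = min(632.88, 725.33) + 158.4 = 791.28 kN. φR_n = 0.75 × 791.28 = 593.5 kN.
Tension yield (gross): A_g = 171×8 = 1368 mm². φR_n = 0.90 × 345 × 1368 = 424.8 kN.
Governing: min(954.8, 761.4, 593.5, 424.8) = 424.8 kN → gross-section yield.

424.8 kN (gross-section yield governs)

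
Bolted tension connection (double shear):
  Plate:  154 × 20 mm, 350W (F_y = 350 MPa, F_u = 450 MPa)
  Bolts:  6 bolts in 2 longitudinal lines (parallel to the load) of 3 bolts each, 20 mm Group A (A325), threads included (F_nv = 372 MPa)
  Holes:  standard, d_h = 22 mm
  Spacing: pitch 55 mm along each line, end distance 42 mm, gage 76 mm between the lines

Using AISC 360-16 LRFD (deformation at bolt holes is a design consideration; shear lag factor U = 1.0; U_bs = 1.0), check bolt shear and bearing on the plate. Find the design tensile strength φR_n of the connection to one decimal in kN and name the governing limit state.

1051.8 kN (bolt shear governs)

Bolt shear: A_b = π(20)²/4 = 314.16 mm². φR_n = 0.75 × 372 × 314.16 × 6 × 2 = 1051.8 kN.
Bearing (20 mm plate, F_u = 450 MPa): end bolts L_c = 42 − 22/2 = 31, R_n = min(1.2×31×20×450, 2.4×20×20×450) = 334.8 kN/bolt; interior L_c = 55 − 22 = 33, R_n = 356.4 kN/bolt. φR_n = 0.75 × (2×334.8 + 4×356.4) = 1571.4 kN.
Governing: min(1051.8, 1571.4) = 1051.8 kN → bolt shear.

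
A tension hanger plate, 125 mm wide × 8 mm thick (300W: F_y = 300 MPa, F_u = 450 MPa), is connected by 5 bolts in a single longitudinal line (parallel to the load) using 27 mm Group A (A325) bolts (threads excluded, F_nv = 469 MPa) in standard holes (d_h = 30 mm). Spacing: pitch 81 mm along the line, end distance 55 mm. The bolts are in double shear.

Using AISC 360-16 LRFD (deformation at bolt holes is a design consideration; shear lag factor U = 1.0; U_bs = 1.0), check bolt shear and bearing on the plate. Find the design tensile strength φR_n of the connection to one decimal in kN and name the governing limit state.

790.6 kN (bearing governs)

Bolt shear: A_b = π(27)²/4 = 572.56 mm². φR_n = 0.75 × 469 × 572.56 × 5 × 2 = 2014.0 kN.
Bearing (8 mm plate, F_u = 450 MPa): end bolts L_c = 55 − 30/2 = 40, R_n = min(1.2×40×8×450, 2.4×27×8×450) = 172.8 kN/bolt; interior L_c = 81 − 30 = 51, R_n = 220.32 kN/bolt. φR_n = 0.75 × (1×172.8 + 4×220.32) = 790.6 kN.
Governing: min(2014.0, 790.6) = 790.6 kN → bearing.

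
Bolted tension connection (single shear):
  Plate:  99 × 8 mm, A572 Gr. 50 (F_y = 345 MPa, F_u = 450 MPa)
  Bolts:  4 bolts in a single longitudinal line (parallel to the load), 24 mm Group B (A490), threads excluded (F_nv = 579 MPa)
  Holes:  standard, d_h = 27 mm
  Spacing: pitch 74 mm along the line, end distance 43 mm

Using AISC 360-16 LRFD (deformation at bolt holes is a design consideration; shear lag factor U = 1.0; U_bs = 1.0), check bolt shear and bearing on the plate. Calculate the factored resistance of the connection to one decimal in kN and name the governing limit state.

552.4 kN (bearing governs)

Bolt shear: A_b = π(24)²/4 = 452.39 mm². φR_n = 0.75 × 579 × 452.39 × 4 × 1 = 785.8 kN.
Bearing (8 mm plate, F_u = 450 MPa): end bolts L_c = 43 − 27/2 = 29.5, R_n = min(1.2×29.5×8×450, 2.4×24×8×450) = 127.44 kN/bolt; interior L_c = 74 − 27 = 47, R_n = 203.04 kN/bolt. φR_n = 0.75 × (1×127.44 + 3×203.04) = 552.4 kN.
Governing: min(785.8, 552.4) = 552.4 kN → bearing.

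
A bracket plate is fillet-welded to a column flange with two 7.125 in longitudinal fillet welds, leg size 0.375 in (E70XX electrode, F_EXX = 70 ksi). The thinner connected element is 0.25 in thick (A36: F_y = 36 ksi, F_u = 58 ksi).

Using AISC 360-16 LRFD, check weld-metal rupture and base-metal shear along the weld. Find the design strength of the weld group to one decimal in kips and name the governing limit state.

77.0 kips (base-metal shear governs)

Weld metal: throat = 0.707×0.375 = 0.26513 in, L = 2×7.125 = 14.25 in. φR_n = 0.75 × 0.6 × 70 × 0.26513 × 14.25 = 119.0 kips.
Base metal shear (0.25 in plate): yield φR_n = 1.0×0.6×36×0.25×14.25 = 77.0 kips; rupture φR_n = 0.75×0.6×58×0.25×14.25 = 93.0 kips; take 77.0 kips (yield).
Governing: min(119.0, 77.0) = 77.0 kips → base-metal shear.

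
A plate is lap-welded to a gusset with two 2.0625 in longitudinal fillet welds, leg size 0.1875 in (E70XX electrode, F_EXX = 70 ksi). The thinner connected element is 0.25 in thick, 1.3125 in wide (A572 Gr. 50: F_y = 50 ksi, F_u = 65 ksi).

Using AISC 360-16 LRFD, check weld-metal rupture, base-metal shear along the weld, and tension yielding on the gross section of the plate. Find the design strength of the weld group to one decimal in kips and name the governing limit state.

Weld metal: throat = 0.707×0.1875 = 0.13256 in, L = 2×2.0625 = 4.125 in. φR_n = 0.75 × 0.6 × 70 × 0.13256 × 4.125 = 17.2 kips.
Base metal shear (0.25 in plate): yield φR_n = 1.0×0.6×50×0.25×4.125 = 30.9 kips; rupture φR_n = 0.75×0.6×65×0.25×4.125 = 30.2 kips; take 30.2 kips (rupture).
Tension yield (gross): A_g = 1.3125×0.25 = 0.32813 in². φR_n = 0.90 × 50 × 0.32813 = 14.8 kips.
Governing: min(17.2, 30.2, 14.8) = 14.8 kips → gross-section yield.

14.8 kips (gross-section yield governs)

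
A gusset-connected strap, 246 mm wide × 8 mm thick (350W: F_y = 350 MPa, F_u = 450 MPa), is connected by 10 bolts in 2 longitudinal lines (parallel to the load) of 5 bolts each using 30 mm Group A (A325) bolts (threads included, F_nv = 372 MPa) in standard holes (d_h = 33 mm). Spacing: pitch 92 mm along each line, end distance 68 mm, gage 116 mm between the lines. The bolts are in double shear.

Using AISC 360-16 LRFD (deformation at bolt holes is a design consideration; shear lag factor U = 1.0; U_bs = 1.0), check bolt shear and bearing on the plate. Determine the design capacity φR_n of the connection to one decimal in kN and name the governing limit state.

Bolt shear: A_b = π(30)²/4 = 706.86 mm². φR_n = 0.75 × 372 × 706.86 × 10 × 2 = 3944.3 kN.
Bearing (8 mm plate, F_u = 450 MPa): end bolts L_c = 68 − 33/2 = 51.5, R_n = min(1.2×51.5×8×450, 2.4×30×8×450) = 222.48 kN/bolt; interior L_c = 92 − 33 = 59, R_n = 254.88 kN/bolt. φR_n = 0.75 × (2×222.48 + 8×254.88) = 1863.0 kN.
Governing: min(3944.3, 1863.0) = 1863.0 kN → bearing.

1863.0 kN (bearing governs)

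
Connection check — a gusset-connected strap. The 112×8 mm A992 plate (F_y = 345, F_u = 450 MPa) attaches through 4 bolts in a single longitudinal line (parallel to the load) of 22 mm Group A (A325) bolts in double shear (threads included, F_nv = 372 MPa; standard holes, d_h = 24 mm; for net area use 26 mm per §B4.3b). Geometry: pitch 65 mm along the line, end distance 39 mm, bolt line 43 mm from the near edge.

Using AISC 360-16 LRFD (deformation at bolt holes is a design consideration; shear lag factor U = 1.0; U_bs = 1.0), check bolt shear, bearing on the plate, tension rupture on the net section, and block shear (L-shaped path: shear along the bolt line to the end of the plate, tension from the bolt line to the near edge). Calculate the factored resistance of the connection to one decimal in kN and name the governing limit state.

232.2 kN (net-section rupture governs)

Bolt shear: A_b = π(22)²/4 = 380.13 mm². φR_n = 0.75 × 372 × 380.13 × 4 × 2 = 848.5 kN.
Bearing (8 mm plate, F_u = 450 MPa): end bolts L_c = 39 − 24/2 = 27, R_n = min(1.2×27×8×450, 2.4×22×8×450) = 116.64 kN/bolt; interior L_c = 65 − 24 = 41, R_n = 177.12 kN/bolt. φR_n = 0.75 × (1×116.64 + 3×177.12) = 486.0 kN.
Tension rupture (net): A_n = (112 − 1×26)×8 = 688 mm² (U = 1.0, A_e = A_n). φR_n = 0.75 × 450 × 688 = 232.2 kN.
Block shear: shear path 1×[39+3×65] = 1×234 mm, A_gv = 1872, A_nv = 1×(234 − 3.5×26)×8 = 1144 mm²; tension to near edge: (43 − 0.5×26)×8 = 240 mm². R_n = min(0.6×450×1144, 0.6×345×1872) + 1.0×450×240 = min(308.88, 387.5) + 108 = 416.88 kN. φR_n = 0.75 × 416.88 = 312.7 kN.
Governing: min(848.5, 486.0, 232.2, 312.7) = 232.2 kN → net-section rupture.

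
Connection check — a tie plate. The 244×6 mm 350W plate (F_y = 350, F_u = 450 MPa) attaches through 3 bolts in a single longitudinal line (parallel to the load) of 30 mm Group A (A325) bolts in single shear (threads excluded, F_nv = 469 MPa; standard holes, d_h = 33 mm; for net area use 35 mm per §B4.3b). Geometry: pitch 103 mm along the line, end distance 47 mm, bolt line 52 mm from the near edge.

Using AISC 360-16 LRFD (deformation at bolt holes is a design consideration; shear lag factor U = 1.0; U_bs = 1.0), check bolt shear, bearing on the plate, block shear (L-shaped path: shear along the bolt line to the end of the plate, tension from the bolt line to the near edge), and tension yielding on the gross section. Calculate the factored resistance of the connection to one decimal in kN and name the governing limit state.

270.9 kN (block shear governs)

Bolt shear: A_b = π(30)²/4 = 706.86 mm². φR_n = 0.75 × 469 × 706.86 × 3 × 1 = 745.9 kN.
Bearing (6 mm plate, F_u = 450 MPa): end bolts L_c = 47 − 33/2 = 30.5, R_n = min(1.2×30.5×6×450, 2.4×30×6×450) = 98.82 kN/bolt; interior L_c = 103 − 33 = 70, R_n = 194.4 kN/bolt. φR_n = 0.75 × (1×98.82 + 2×194.4) = 365.7 kN.
Block shear: shear path 1×[47+2×103] = 1×253 mm, A_gv = 1518, A_nv = 1×(253 − 2.5×35)×6 = 993 mm²; tension to near edge: (52 − 0.5×35)×6 = 207 mm². R_n = min(0.6×450×993, 0.6×350×1518) + 1.0×450×207 = min(268.11, 318.78) + 93.15 = 361.26 kN. φR_n = 0.75 × 361.26 = 270.9 kN.
Tension yield (gross): A_g = 244×6 = 1464 mm². φR_n = 0.90 × 350 × 1464 = 461.2 kN.
Governing: min(745.9, 365.7, 270.9, 461.2) = 270.9 kN → block shear.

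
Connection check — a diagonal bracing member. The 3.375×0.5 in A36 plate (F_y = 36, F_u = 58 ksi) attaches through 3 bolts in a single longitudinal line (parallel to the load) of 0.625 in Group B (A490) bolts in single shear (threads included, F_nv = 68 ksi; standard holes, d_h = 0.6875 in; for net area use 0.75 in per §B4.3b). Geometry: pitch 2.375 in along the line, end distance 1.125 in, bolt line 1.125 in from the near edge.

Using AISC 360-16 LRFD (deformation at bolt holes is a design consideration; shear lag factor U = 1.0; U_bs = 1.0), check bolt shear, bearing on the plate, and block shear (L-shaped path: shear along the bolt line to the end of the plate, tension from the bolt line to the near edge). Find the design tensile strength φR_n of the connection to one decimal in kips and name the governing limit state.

Bolt shear: A_b = π(0.625)²/4 = 0.3068 in². φR_n = 0.75 × 68 × 0.3068 × 3 × 1 = 46.9 kips.
Bearing (0.5 in plate, F_u = 58 ksi): end bolts L_c = 1.125 − 0.6875/2 = 0.78125, R_n = min(1.2×0.78125×0.5×58, 2.4×0.625×0.5×58) = 27.188 kips/bolt; interior L_c = 2.375 − 0.6875 = 1.6875, R_n = 43.5 kips/bolt. φR_n = 0.75 × (1×27.188 + 2×43.5) = 85.6 kips.
Block shear: shear path 1×[1.125+2×2.375] = 1×5.875 in, A_gv = 2.9375, A_nv = 1×(5.875 − 2.5×0.75)×0.5 = 2 in²; tension to near edge: (1.125 − 0.5×0.75)×0.5 = 0.375 in². R_n = min(0.6×58×2, 0.6×36×2.9375) + 1.0×58×0.375 = min(69.6, 63.45) + 21.75 = 85.2 kips. φR_n = 0.75 × 85.2 = 63.9 kips.
Governing: min(46.9, 85.6, 63.9) = 46.9 kips → bolt shear.

46.9 kips (bolt shear governs)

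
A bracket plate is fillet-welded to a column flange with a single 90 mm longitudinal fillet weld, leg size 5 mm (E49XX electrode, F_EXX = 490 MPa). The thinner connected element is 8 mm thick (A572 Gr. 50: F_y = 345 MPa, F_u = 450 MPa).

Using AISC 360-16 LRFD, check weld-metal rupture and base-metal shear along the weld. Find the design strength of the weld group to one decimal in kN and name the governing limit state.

70.2 kN (weld metal governs)

Weld metal: throat = 0.707×5 = 3.535 mm, L = 90 mm. φR_n = 0.75 × 0.6 × 490 × 3.535 × 90 = 70.2 kN.
Base metal shear (8 mm plate): yield φR_n = 1.0×0.6×345×8×90 = 149.0 kN; rupture φR_n = 0.75×0.6×450×8×90 = 145.8 kN; take 145.8 kN (rupture).
Governing: min(70.2, 145.8) = 70.2 kN → weld metal.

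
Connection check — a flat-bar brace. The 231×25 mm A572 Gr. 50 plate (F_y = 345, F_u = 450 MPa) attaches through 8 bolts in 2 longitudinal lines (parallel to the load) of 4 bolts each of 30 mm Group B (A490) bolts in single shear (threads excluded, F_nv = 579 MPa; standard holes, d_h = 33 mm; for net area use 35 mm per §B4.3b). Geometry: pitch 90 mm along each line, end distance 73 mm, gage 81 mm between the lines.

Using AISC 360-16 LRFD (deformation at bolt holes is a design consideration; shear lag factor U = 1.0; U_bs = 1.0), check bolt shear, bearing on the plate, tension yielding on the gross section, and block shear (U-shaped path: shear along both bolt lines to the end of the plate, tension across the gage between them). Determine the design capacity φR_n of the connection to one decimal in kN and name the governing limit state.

Bolt shear: A_b = π(30)²/4 = 706.86 mm². φR_n = 0.75 × 579 × 706.86 × 8 × 1 = 2455.6 kN.
Bearing (25 mm plate, F_u = 450 MPa): end bolts L_c = 73 − 33/2 = 56.5, R_n = min(1.2×56.5×25×450, 2.4×30×25×450) = 762.75 kN/bolt; interior L_c = 90 − 33 = 57, R_n = 769.5 kN/bolt. φR_n = 0.75 × (2×762.75 + 6×769.5) = 4606.9 kN.
Tension yield (gross): A_g = 231×25 = 5775 mm². φR_n = 0.90 × 345 × 5775 = 1793.1 kN.
Block shear: shear path 2×[73+3×90] = 2×343 mm, A_gv = 17150, A_nv = 2×(343 − 3.5×35)×25 = 11025 mm²; tension across gage: (81 − 1×35)×25 = 1150 mm². R_n = min(0.6×450×11025, 0.6×345×17150) + 1.0×450×1150 = min(2976.8, 3550.1) + 517.5 = 3494.3 kN. φR_n = 0.75 × 3494.3 = 2620.7 kN.
Governing: min(2455.6, 4606.9, 1793.1, 2620.7) = 1793.1 kN → gross-section yield.

1793.1 kN (gross-section yield governs)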